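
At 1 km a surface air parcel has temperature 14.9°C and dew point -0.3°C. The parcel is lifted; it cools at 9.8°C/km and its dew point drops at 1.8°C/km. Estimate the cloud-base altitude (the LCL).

2.9 km

T and T_d converge at 9.8 − 1.8 = 8°C per km
Height above start = (14.9 − (-0.3)) / 8 = 1.9 km
LCL altitude = 1000 m + 1900 m = 2900 m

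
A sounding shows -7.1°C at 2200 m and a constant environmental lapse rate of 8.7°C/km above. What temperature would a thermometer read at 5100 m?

2200 → 5100 m (environmental, 8.7°C/km): ΔT = -8.7 × 2.9 = -25.23°C → T = -32.33°C

-32.33°C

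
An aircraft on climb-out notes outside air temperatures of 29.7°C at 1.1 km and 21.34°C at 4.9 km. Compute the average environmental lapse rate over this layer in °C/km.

Γ = −ΔT/Δz = (29.7 − 21.34) / (4900 − 1100) m
  = 8.36°C / 3.8 km = 2.2°C/km

2.2°C/km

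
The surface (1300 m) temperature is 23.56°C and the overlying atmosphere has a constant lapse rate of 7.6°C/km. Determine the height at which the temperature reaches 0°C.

Height above start = (23.56 − 0) / 7.6 = 3.1 km
Altitude = 1300 m + 3100 m = 4400 m

4400 m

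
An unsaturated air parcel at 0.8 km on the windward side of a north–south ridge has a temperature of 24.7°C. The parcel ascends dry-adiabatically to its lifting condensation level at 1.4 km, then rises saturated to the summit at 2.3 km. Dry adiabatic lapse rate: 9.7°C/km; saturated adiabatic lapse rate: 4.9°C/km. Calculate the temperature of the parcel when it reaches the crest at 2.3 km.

From 800 m to 1400 m (dry): cools by 9.7 × 0.6 = 5.82°C, giving 18.88°C.
From 1400 m to 2300 m (saturated): cools by 4.9 × 0.9 = 4.41°C, giving 14.47°C.

14.47°C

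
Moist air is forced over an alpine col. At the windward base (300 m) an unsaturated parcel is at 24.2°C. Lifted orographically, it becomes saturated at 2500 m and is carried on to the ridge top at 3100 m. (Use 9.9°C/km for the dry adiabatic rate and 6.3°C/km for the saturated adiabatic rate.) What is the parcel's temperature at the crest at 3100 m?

From 300 m to 2500 m (dry): cools by 9.9 × 2.2 = 21.78°C, giving 2.42°C.
From 2500 m to 3100 m (saturated): cools by 6.3 × 0.6 = 3.78°C, giving -1.36°C.

-1.36°C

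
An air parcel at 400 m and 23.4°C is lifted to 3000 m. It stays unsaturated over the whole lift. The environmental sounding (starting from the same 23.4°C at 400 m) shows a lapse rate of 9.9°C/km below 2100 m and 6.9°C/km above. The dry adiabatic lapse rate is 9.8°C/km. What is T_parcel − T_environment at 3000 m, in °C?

-2.44°C (parcel cooler than environment)

Parcel:
  400–3000 m, dry: Δz = 2.6 km ⇒ ΔT = -25.48°C; T = -2.08°C
Environment:
  400–2100 m, environment, lower layer: Δz = 1.7 km ⇒ ΔT = -16.83°C; T = 6.57°C
  2100–3000 m, environment, upper layer: Δz = 0.9 km ⇒ ΔT = -6.21°C; T = 0.36°C
T_parcel − T_env = -2.08 − 0.36 = -2.44°C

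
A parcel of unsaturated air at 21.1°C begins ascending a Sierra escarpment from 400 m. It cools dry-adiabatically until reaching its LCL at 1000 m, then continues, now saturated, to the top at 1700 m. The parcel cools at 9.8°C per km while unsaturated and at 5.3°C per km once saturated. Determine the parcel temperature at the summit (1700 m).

400 → 1000 m (dry, 9.8°C/km): ΔT = -9.8 × 0.6 = -5.88°C → T = 15.22°C
1000 → 1700 m (saturated, 5.3°C/km): ΔT = -5.3 × 0.7 = -3.71°C → T = 11.51°C

11.51°C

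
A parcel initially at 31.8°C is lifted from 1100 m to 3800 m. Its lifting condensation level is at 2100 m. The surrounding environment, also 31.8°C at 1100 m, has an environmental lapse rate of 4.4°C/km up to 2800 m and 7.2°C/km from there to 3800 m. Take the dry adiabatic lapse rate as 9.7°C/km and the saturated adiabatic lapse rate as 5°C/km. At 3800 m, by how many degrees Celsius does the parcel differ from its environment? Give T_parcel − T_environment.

Parcel:
  From 1100 m to 2100 m (dry): cools by 9.7 × 1 = 9.7°C, giving 22.1°C.
  From 2100 m to 3800 m (saturated): cools by 5 × 1.7 = 8.5°C, giving 13.6°C.
Environment:
  From 1100 m to 2800 m (environment, lower layer): cools by 4.4 × 1.7 = 7.48°C, giving 24.32°C.
  From 2800 m to 3800 m (environment, upper layer): cools by 7.2 × 1 = 7.2°C, giving 17.12°C.
T_parcel − T_env = 13.6 − 17.12 = -3.52°C

-3.52°C (parcel cooler than environment)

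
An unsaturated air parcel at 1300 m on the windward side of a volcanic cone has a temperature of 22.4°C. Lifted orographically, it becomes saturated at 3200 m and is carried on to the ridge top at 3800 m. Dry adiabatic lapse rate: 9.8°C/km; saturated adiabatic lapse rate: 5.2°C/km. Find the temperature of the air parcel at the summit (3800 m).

1300 → 3200 m (dry, 9.8°C/km): ΔT = -9.8 × 1.9 = -18.62°C → T = 3.78°C
3200 → 3800 m (saturated, 5.2°C/km): ΔT = -5.2 × 0.6 = -3.12°C → T = 0.66°C

0.66°C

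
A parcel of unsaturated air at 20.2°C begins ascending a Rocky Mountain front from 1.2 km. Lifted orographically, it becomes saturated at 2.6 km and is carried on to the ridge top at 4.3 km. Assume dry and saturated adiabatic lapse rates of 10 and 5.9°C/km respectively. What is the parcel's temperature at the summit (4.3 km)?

Dry to 2600 m: -10 × 1.4 km = -14°C, so T = 6.2°C.
Saturated to 4300 m: -5.9 × 1.7 km = -10.03°C, so T = -3.83°C.

-3.83°C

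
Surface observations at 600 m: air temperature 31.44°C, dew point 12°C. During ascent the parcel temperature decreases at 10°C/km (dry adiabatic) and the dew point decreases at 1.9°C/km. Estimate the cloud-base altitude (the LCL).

3000 m

T and T_d converge at 10 − 1.9 = 8.1°C per km
Height above start = (31.44 − 12) / 8.1 = 2.4 km
LCL altitude = 600 m + 2400 m = 3000 m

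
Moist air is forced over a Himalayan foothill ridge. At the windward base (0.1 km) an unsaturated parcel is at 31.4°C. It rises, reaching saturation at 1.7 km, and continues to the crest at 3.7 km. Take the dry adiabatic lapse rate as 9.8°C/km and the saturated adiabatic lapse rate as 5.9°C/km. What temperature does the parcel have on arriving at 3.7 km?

100–1700 m, dry: Δz = 1.6 km ⇒ ΔT = -15.68°C; T = 15.72°C
1700–3700 m, saturated: Δz = 2 km ⇒ ΔT = -11.8°C; T = 3.92°C

3.92°C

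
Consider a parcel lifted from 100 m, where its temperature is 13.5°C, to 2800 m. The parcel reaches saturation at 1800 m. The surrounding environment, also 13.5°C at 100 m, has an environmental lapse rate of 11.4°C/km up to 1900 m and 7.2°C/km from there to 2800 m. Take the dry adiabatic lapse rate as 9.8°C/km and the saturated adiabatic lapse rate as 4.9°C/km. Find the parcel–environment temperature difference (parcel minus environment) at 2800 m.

Parcel:
  Dry to 1800 m: -9.8 × 1.7 km = -16.66°C, so T = -3.16°C.
  Saturated to 2800 m: -4.9 × 1 km = -4.9°C, so T = -8.06°C.
Environment:
  Environment, lower layer to 1900 m: -11.4 × 1.8 km = -20.52°C, so T = -7.02°C.
  Environment, upper layer to 2800 m: -7.2 × 0.9 km = -6.48°C, so T = -13.5°C.
T_parcel − T_env = -8.06 − (-13.5) = +5.44°C

+5.44°C (parcel warmer than environment)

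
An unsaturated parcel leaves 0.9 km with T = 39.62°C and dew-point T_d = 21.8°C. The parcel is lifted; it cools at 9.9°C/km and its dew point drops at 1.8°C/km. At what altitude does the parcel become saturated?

3.1 km

T and T_d converge at 9.9 − 1.8 = 8.1°C per km
Height above start = (39.62 − 21.8) / 8.1 = 2.2 km
LCL altitude = 900 m + 2200 m = 3100 m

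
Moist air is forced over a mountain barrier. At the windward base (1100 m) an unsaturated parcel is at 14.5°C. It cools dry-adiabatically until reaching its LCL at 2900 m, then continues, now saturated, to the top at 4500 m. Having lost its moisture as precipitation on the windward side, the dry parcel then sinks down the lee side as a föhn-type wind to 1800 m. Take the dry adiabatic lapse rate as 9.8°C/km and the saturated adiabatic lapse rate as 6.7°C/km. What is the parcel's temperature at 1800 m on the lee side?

From 1100 m to 2900 m (dry): cools by 9.8 × 1.8 = 17.64°C, giving -3.14°C.
From 2900 m to 4500 m (saturated): cools by 6.7 × 1.6 = 10.72°C, giving -13.86°C.
From 4500 m to 1800 m (dry descent): warms by 9.8 × 2.7 = 26.46°C, giving 12.6°C.

12.6°C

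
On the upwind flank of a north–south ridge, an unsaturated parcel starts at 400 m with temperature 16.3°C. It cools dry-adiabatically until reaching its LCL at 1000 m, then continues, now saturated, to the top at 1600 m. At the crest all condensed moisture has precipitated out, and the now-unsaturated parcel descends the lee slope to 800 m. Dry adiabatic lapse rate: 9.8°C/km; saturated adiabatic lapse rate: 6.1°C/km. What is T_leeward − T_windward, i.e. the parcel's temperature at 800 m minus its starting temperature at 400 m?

From 400 m to 1000 m (dry): cools by 9.8 × 0.6 = 5.88°C, giving 10.42°C.
From 1000 m to 1600 m (saturated): cools by 6.1 × 0.6 = 3.66°C, giving 6.76°C.
From 1600 m to 800 m (dry descent): warms by 9.8 × 0.8 = 7.84°C, giving 14.6°C.
Net change vs windward start: 14.6 − 16.3 = -1.7°C

-1.7°C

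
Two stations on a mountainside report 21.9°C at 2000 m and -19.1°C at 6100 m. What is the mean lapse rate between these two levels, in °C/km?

10°C/km

Γ = −ΔT/Δz = (21.9 − (-19.1)) / (6100 − 2000) m
  = 41°C / 4.1 km = 10°C/km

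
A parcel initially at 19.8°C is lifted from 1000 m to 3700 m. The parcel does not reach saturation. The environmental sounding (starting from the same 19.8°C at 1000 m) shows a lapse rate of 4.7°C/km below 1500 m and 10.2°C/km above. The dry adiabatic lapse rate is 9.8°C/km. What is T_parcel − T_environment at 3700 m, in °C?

Parcel:
  Dry to 3700 m: -9.8 × 2.7 km = -26.46°C, so T = -6.66°C.
Environment:
  Environment, lower layer to 1500 m: -4.7 × 0.5 km = -2.35°C, so T = 17.45°C.
  Environment, upper layer to 3700 m: -10.2 × 2.2 km = -22.44°C, so T = -4.99°C.
T_parcel − T_env = -6.66 − (-4.99) = -1.67°C

-1.67°C (parcel cooler than environment)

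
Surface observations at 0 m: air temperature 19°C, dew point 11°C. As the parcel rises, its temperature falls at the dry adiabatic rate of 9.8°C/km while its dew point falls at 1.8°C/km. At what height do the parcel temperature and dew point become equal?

1000 m

T and T_d converge at 9.8 − 1.8 = 8°C per km
Height above start = (19 − 11) / 8 = 1 km
LCL altitude = 0 m + 1000 m = 1000 m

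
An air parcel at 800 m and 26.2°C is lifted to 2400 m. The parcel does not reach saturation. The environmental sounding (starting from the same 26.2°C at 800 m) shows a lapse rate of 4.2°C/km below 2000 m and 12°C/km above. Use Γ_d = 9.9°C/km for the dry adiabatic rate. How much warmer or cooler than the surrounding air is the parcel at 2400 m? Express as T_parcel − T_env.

Parcel:
  Dry to 2400 m: -9.9 × 1.6 km = -15.84°C, so T = 10.36°C.
Environment:
  Environment, lower layer to 2000 m: -4.2 × 1.2 km = -5.04°C, so T = 21.16°C.
  Environment, upper layer to 2400 m: -12 × 0.4 km = -4.8°C, so T = 16.36°C.
T_parcel − T_env = 10.36 − 16.36 = -6°C

-6°C (parcel cooler than environment)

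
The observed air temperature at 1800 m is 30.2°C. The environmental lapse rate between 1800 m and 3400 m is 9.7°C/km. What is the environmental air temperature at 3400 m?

14.68°C

Environmental to 3400 m: -9.7 × 1.6 km = -15.52°C, so T = 14.68°C.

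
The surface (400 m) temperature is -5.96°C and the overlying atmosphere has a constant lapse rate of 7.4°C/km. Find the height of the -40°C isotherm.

Height above start = (-5.96 − (-40)) / 7.4 = 4.6 km
Altitude = 400 m + 4600 m = 5000 m

5000 m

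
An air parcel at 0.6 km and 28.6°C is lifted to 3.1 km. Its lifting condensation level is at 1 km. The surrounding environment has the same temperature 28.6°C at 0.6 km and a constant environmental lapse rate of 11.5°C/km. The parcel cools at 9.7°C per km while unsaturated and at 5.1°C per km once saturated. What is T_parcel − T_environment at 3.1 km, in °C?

Parcel:
  Dry to 1000 m: -9.7 × 0.4 km = -3.88°C, so T = 24.72°C.
  Saturated to 3100 m: -5.1 × 2.1 km = -10.71°C, so T = 14.01°C.
Environment:
  Environment to 3100 m: -11.5 × 2.5 km = -28.75°C, so T = -0.15°C.
T_parcel − T_env = 14.01 − (-0.15) = +14.16°C

+14.16°C (parcel warmer than environment)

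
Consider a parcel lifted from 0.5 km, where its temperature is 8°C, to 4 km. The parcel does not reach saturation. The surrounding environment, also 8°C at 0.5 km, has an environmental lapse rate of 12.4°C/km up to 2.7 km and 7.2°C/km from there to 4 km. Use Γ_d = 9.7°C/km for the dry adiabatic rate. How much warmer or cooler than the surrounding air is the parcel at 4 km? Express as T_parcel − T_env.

Parcel:
  Dry to 4000 m: -9.7 × 3.5 km = -33.95°C, so T = -25.95°C.
Environment:
  Environment, lower layer to 2700 m: -12.4 × 2.2 km = -27.28°C, so T = -19.28°C.
  Environment, upper layer to 4000 m: -7.2 × 1.3 km = -9.36°C, so T = -28.64°C.
T_parcel − T_env = -25.95 − (-28.64) = +2.69°C

+2.69°C (parcel warmer than environment)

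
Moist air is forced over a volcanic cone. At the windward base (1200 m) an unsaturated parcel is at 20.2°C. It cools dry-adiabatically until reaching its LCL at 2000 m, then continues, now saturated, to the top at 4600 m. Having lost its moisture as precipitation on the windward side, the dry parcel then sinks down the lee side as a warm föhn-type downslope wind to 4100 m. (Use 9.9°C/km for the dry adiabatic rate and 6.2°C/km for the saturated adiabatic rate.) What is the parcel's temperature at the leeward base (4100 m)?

1.11°C

1200–2000 m, dry: Δz = 0.8 km ⇒ ΔT = -7.92°C; T = 12.28°C
2000–4600 m, saturated: Δz = 2.6 km ⇒ ΔT = -16.12°C; T = -3.84°C
4600–4100 m, dry descent: Δz = 0.5 km ⇒ ΔT = +4.95°C; T = 1.11°C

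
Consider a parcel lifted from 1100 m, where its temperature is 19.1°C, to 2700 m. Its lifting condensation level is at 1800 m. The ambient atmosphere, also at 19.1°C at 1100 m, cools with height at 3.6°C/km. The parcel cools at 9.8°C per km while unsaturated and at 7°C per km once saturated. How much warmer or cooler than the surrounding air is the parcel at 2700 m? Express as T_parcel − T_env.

-7.4°C (parcel cooler than environment)

Parcel:
  1100 → 1800 m (dry, 9.8°C/km): ΔT = -9.8 × 0.7 = -6.86°C → T = 12.24°C
  1800 → 2700 m (saturated, 7°C/km): ΔT = -7 × 0.9 = -6.3°C → T = 5.94°C
Environment:
  1100 → 2700 m (environment, 3.6°C/km): ΔT = -3.6 × 1.6 = -5.76°C → T = 13.34°C
T_parcel − T_env = 5.94 − 13.34 = -7.4°C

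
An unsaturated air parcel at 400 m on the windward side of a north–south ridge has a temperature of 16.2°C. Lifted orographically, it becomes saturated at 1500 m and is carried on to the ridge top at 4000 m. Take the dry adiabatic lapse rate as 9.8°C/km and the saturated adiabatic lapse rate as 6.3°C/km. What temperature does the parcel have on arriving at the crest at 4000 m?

-10.33°C

Dry to 1500 m: -9.8 × 1.1 km = -10.78°C, so T = 5.42°C.
Saturated to 4000 m: -6.3 × 2.5 km = -15.75°C, so T = -10.33°C.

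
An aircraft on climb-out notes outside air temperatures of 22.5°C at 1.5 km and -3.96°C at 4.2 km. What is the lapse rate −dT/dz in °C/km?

Γ = −ΔT/Δz = (22.5 − (-3.96)) / (4200 − 1500) m
  = 26.46°C / 2.7 km = 9.8°C/km

9.8°C/km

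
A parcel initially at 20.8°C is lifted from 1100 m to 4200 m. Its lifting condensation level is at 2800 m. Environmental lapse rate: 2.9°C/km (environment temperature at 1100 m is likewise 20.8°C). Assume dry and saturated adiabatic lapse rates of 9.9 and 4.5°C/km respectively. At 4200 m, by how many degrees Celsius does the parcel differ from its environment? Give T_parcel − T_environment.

Parcel:
  Dry to 2800 m: -9.9 × 1.7 km = -16.83°C, so T = 3.97°C.
  Saturated to 4200 m: -4.5 × 1.4 km = -6.3°C, so T = -2.33°C.
Environment:
  Environment to 4200 m: -2.9 × 3.1 km = -8.99°C, so T = 11.81°C.
T_parcel − T_env = -2.33 − 11.81 = -14.14°C

-14.14°C (parcel cooler than environment)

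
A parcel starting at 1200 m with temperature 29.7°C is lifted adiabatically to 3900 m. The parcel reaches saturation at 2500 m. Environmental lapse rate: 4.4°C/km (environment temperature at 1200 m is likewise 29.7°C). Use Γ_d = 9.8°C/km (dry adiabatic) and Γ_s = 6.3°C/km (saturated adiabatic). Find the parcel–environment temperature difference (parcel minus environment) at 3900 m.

Parcel:
  Dry to 2500 m: -9.8 × 1.3 km = -12.74°C, so T = 16.96°C.
  Saturated to 3900 m: -6.3 × 1.4 km = -8.82°C, so T = 8.14°C.
Environment:
  Environment to 3900 m: -4.4 × 2.7 km = -11.88°C, so T = 17.82°C.
T_parcel − T_env = 8.14 − 17.82 = -9.68°C

-9.68°C (parcel cooler than environment)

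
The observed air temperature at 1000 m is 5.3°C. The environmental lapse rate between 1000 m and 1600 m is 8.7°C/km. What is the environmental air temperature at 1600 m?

0.08°C

Environmental to 1600 m: -8.7 × 0.6 km = -5.22°C, so T = 0.08°C.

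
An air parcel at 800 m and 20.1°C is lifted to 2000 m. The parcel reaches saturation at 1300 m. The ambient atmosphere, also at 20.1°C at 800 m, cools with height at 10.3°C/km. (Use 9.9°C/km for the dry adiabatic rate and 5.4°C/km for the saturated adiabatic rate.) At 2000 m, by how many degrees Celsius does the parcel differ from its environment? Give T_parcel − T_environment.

+3.63°C (parcel warmer than environment)

Parcel:
  800–1300 m, dry: Δz = 0.5 km ⇒ ΔT = -4.95°C; T = 15.15°C
  1300–2000 m, saturated: Δz = 0.7 km ⇒ ΔT = -3.78°C; T = 11.37°C
Environment:
  800–2000 m, environment: Δz = 1.2 km ⇒ ΔT = -12.36°C; T = 7.74°C
T_parcel − T_env = 11.37 − 7.74 = +3.63°C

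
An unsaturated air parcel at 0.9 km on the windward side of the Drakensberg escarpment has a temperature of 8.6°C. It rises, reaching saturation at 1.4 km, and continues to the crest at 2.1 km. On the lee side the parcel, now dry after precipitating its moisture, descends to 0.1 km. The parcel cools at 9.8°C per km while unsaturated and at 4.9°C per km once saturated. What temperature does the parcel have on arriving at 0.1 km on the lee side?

19.87°C

900–1400 m, dry: Δz = 0.5 km ⇒ ΔT = -4.9°C; T = 3.7°C
1400–2100 m, saturated: Δz = 0.7 km ⇒ ΔT = -3.43°C; T = 0.27°C
2100–100 m, dry descent: Δz = 2 km ⇒ ΔT = +19.6°C; T = 19.87°C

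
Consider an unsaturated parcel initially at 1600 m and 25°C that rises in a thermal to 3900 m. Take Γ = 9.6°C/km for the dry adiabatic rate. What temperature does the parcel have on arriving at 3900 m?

From 1600 m to 3900 m (dry adiabatic): cools by 9.6 × 2.3 = 22.08°C, giving 2.92°C.

2.92°C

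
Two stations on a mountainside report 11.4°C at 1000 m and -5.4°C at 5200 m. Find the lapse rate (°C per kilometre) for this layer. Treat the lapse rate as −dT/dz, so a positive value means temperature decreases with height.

4°C/km

Γ = −ΔT/Δz = (11.4 − (-5.4)) / (5200 − 1000) m
  = 16.8°C / 4.2 km = 4°C/km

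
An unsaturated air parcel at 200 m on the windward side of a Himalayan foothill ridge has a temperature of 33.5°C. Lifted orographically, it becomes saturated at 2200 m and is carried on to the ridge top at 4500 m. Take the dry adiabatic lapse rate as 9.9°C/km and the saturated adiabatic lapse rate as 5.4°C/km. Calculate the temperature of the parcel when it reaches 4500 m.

1.28°C

200–2200 m, dry: Δz = 2 km ⇒ ΔT = -19.8°C; T = 13.7°C
2200–4500 m, saturated: Δz = 2.3 km ⇒ ΔT = -12.42°C; T = 1.28°C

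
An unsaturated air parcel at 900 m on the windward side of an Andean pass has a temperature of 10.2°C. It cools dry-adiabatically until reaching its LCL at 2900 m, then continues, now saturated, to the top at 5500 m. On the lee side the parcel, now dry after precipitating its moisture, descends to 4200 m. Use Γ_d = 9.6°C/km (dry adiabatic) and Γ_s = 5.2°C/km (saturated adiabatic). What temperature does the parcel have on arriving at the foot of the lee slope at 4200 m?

-10.04°C

From 900 m to 2900 m (dry): cools by 9.6 × 2 = 19.2°C, giving -9°C.
From 2900 m to 5500 m (saturated): cools by 5.2 × 2.6 = 13.52°C, giving -22.52°C.
From 5500 m to 4200 m (dry descent): warms by 9.6 × 1.3 = 12.48°C, giving -10.04°C.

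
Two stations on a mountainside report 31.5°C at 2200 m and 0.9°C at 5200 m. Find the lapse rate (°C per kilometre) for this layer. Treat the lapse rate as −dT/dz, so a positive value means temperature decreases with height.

Γ = −ΔT/Δz = (31.5 − 0.9) / (5200 − 2200) m
  = 30.6°C / 3 km = 10.2°C/km

10.2°C/km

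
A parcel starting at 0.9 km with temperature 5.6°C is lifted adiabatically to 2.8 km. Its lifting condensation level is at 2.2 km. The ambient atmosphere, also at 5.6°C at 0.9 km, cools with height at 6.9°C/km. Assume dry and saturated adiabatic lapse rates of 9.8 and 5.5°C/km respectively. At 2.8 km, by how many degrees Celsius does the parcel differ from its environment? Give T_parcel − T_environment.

-2.93°C (parcel cooler than environment)

Parcel:
  From 900 m to 2200 m (dry): cools by 9.8 × 1.3 = 12.74°C, giving -7.14°C.
  From 2200 m to 2800 m (saturated): cools by 5.5 × 0.6 = 3.3°C, giving -10.44°C.
Environment:
  From 900 m to 2800 m (environment): cools by 6.9 × 1.9 = 13.11°C, giving -7.51°C.
T_parcel − T_env = -10.44 − (-7.51) = -2.93°C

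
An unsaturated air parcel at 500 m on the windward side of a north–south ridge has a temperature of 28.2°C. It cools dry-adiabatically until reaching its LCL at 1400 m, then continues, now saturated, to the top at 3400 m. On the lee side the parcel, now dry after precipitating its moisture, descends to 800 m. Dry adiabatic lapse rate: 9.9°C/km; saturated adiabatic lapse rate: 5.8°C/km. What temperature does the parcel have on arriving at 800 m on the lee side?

33.43°C

500 → 1400 m (dry, 9.9°C/km): ΔT = -9.9 × 0.9 = -8.91°C → T = 19.29°C
1400 → 3400 m (saturated, 5.8°C/km): ΔT = -5.8 × 2 = -11.6°C → T = 7.69°C
3400 → 800 m (dry descent, 9.9°C/km): ΔT = +9.9 × 2.6 = +25.74°C → T = 33.43°C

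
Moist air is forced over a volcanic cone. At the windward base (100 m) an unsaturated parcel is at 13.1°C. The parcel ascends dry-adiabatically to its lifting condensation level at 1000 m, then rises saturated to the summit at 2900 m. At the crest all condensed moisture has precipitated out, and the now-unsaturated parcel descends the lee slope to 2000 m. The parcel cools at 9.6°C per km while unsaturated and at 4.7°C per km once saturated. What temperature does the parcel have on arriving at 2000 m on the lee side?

4.17°C

From 100 m to 1000 m (dry): cools by 9.6 × 0.9 = 8.64°C, giving 4.46°C.
From 1000 m to 2900 m (saturated): cools by 4.7 × 1.9 = 8.93°C, giving -4.47°C.
From 2900 m to 2000 m (dry descent): warms by 9.6 × 0.9 = 8.64°C, giving 4.17°C.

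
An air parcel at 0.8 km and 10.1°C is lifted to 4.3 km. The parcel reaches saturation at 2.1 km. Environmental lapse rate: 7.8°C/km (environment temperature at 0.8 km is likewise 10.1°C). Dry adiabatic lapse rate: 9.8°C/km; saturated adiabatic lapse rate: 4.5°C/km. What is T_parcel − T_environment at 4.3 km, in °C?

Parcel:
  800–2100 m, dry: Δz = 1.3 km ⇒ ΔT = -12.74°C; T = -2.64°C
  2100–4300 m, saturated: Δz = 2.2 km ⇒ ΔT = -9.9°C; T = -12.54°C
Environment:
  800–4300 m, environment: Δz = 3.5 km ⇒ ΔT = -27.3°C; T = -17.2°C
T_parcel − T_env = -12.54 − (-17.2) = +4.66°C

+4.66°C (parcel warmer than environment)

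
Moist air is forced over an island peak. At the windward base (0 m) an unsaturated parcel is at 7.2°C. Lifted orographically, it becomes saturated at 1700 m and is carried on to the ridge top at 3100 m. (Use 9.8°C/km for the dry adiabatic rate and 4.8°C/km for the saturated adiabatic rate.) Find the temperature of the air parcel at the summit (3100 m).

From 0 m to 1700 m (dry): cools by 9.8 × 1.7 = 16.66°C, giving -9.46°C.
From 1700 m to 3100 m (saturated): cools by 4.8 × 1.4 = 6.72°C, giving -16.18°C.

-16.18°C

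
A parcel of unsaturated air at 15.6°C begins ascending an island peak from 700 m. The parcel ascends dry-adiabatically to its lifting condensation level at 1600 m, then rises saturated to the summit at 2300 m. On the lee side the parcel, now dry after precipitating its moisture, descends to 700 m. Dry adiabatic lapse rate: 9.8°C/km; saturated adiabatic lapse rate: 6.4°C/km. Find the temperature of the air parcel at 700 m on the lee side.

700–1600 m, dry: Δz = 0.9 km ⇒ ΔT = -8.82°C; T = 6.78°C
1600–2300 m, saturated: Δz = 0.7 km ⇒ ΔT = -4.48°C; T = 2.3°C
2300–700 m, dry descent: Δz = 1.6 km ⇒ ΔT = +15.68°C; T = 17.98°C

17.98°C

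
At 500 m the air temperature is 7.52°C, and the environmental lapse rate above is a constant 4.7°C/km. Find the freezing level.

2100 m

Height above start = (7.52 − 0) / 4.7 = 1.6 km
Altitude = 500 m + 1600 m = 2100 m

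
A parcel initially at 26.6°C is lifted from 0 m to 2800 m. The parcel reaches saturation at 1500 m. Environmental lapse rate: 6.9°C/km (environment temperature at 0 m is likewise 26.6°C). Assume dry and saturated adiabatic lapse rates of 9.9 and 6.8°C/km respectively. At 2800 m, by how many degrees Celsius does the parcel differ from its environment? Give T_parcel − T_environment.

Parcel:
  0 → 1500 m (dry, 9.9°C/km): ΔT = -9.9 × 1.5 = -14.85°C → T = 11.75°C
  1500 → 2800 m (saturated, 6.8°C/km): ΔT = -6.8 × 1.3 = -8.84°C → T = 2.91°C
Environment:
  0 → 2800 m (environment, 6.9°C/km): ΔT = -6.9 × 2.8 = -19.32°C → T = 7.28°C
T_parcel − T_env = 2.91 − 7.28 = -4.37°C

-4.37°C (parcel cooler than environment)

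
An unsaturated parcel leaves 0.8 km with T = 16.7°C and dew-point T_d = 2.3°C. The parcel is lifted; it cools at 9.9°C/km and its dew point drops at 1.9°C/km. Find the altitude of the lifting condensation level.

T and T_d converge at 9.9 − 1.9 = 8°C per km
Height above start = (16.7 − 2.3) / 8 = 1.8 km
LCL altitude = 800 m + 1800 m = 2600 m

2.6 km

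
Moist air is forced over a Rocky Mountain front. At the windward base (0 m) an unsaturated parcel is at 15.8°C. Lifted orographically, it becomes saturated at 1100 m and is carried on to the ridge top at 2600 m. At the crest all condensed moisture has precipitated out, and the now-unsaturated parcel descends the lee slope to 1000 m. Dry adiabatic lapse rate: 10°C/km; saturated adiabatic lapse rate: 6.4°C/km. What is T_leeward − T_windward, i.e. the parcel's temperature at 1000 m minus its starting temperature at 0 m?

Dry to 1100 m: -10 × 1.1 km = -11°C, so T = 4.8°C.
Saturated to 2600 m: -6.4 × 1.5 km = -9.6°C, so T = -4.8°C.
Dry descent to 1000 m: +10 × 1.6 km = +16°C, so T = 11.2°C.
Net change vs windward start: 11.2 − 15.8 = -4.6°C

-4.6°C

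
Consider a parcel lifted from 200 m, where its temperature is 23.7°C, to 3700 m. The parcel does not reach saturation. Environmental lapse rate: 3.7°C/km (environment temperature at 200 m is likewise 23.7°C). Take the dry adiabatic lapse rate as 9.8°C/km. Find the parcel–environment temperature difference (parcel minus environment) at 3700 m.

-21.35°C (parcel cooler than environment)

Parcel:
  200–3700 m, dry: Δz = 3.5 km ⇒ ΔT = -34.3°C; T = -10.6°C
Environment:
  200–3700 m, environment: Δz = 3.5 km ⇒ ΔT = -12.95°C; T = 10.75°C
T_parcel − T_env = -10.6 − 10.75 = -21.35°C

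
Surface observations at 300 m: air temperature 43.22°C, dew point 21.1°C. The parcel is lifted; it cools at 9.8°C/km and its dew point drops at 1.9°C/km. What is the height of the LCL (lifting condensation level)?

3100 m

T and T_d converge at 9.8 − 1.9 = 7.9°C per km
Height above start = (43.22 − 21.1) / 7.9 = 2.8 km
LCL altitude = 300 m + 2800 m = 3100 m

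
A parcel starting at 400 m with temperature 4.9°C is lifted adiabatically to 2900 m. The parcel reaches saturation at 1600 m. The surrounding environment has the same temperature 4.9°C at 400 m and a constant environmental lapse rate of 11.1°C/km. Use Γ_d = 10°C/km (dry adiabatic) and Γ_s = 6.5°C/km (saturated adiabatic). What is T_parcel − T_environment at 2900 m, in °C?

+7.3°C (parcel warmer than environment)

Parcel:
  Dry to 1600 m: -10 × 1.2 km = -12°C, so T = -7.1°C.
  Saturated to 2900 m: -6.5 × 1.3 km = -8.45°C, so T = -15.55°C.
Environment:
  Environment to 2900 m: -11.1 × 2.5 km = -27.75°C, so T = -22.85°C.
T_parcel − T_env = -15.55 − (-22.85) = +7.3°C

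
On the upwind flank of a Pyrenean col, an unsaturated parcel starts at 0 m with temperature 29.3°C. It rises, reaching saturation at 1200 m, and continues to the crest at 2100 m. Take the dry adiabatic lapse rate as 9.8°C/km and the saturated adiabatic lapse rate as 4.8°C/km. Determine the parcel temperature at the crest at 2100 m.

13.22°C

From 0 m to 1200 m (dry): cools by 9.8 × 1.2 = 11.76°C, giving 17.54°C.
From 1200 m to 2100 m (saturated): cools by 4.8 × 0.9 = 4.32°C, giving 13.22°C.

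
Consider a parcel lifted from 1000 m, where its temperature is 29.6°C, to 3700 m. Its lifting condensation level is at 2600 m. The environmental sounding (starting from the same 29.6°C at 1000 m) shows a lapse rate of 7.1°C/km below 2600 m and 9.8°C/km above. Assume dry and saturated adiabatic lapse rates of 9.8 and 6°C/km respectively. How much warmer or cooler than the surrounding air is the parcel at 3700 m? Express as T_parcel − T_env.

Parcel:
  Dry to 2600 m: -9.8 × 1.6 km = -15.68°C, so T = 13.92°C.
  Saturated to 3700 m: -6 × 1.1 km = -6.6°C, so T = 7.32°C.
Environment:
  Environment, lower layer to 2600 m: -7.1 × 1.6 km = -11.36°C, so T = 18.24°C.
  Environment, upper layer to 3700 m: -9.8 × 1.1 km = -10.78°C, so T = 7.46°C.
T_parcel − T_env = 7.32 − 7.46 = -0.14°C

-0.14°C (parcel cooler than environment)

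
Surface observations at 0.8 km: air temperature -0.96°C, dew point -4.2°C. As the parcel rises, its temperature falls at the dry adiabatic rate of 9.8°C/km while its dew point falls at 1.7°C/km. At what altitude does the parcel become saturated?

T and T_d converge at 9.8 − 1.7 = 8.1°C per km
Height above start = (-0.96 − (-4.2)) / 8.1 = 0.4 km
LCL altitude = 800 m + 400 m = 1200 m

1.2 km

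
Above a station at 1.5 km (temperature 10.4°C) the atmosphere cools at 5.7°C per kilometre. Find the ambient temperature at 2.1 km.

From 1500 m to 2100 m (environmental): cools by 5.7 × 0.6 = 3.42°C, giving 6.98°C.

6.98°C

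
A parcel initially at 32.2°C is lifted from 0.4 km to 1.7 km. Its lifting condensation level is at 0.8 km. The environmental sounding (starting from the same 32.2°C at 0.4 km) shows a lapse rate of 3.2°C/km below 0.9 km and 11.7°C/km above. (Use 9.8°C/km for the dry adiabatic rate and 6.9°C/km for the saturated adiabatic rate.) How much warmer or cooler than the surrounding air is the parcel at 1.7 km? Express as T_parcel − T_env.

Parcel:
  Dry to 800 m: -9.8 × 0.4 km = -3.92°C, so T = 28.28°C.
  Saturated to 1700 m: -6.9 × 0.9 km = -6.21°C, so T = 22.07°C.
Environment:
  Environment, lower layer to 900 m: -3.2 × 0.5 km = -1.6°C, so T = 30.6°C.
  Environment, upper layer to 1700 m: -11.7 × 0.8 km = -9.36°C, so T = 21.24°C.
T_parcel − T_env = 22.07 − 21.24 = +0.83°C

+0.83°C (parcel warmer than environment)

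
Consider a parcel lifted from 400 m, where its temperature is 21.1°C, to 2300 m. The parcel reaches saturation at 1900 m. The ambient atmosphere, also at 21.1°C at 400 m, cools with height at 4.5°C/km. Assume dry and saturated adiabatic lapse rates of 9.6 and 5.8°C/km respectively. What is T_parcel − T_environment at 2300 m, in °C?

-8.17°C (parcel cooler than environment)

Parcel:
  400 → 1900 m (dry, 9.6°C/km): ΔT = -9.6 × 1.5 = -14.4°C → T = 6.7°C
  1900 → 2300 m (saturated, 5.8°C/km): ΔT = -5.8 × 0.4 = -2.32°C → T = 4.38°C
Environment:
  400 → 2300 m (environment, 4.5°C/km): ΔT = -4.5 × 1.9 = -8.55°C → T = 12.55°C
T_parcel − T_env = 4.38 − 12.55 = -8.17°C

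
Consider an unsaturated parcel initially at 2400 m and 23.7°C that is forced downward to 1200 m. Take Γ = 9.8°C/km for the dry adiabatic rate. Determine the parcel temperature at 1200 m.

Dry adiabatic to 1200 m: +9.8 × 1.2 km = +11.76°C, so T = 35.46°C.

35.46°C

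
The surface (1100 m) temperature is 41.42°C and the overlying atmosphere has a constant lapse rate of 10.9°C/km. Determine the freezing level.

Height above start = (41.42 − 0) / 10.9 = 3.8 km
Altitude = 1100 m + 3800 m = 4900 m

4900 m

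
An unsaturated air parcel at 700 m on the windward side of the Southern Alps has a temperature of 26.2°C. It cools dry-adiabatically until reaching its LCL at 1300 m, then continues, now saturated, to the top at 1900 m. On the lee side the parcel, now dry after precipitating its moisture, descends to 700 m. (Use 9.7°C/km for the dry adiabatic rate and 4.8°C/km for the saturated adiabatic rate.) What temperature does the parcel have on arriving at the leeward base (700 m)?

700–1300 m, dry: Δz = 0.6 km ⇒ ΔT = -5.82°C; T = 20.38°C
1300–1900 m, saturated: Δz = 0.6 km ⇒ ΔT = -2.88°C; T = 17.5°C
1900–700 m, dry descent: Δz = 1.2 km ⇒ ΔT = +11.64°C; T = 29.14°C

29.14°C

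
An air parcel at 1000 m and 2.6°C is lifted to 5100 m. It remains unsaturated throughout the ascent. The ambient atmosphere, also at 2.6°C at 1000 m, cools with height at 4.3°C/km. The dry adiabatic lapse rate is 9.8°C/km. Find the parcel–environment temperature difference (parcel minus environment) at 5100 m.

-22.55°C (parcel cooler than environment)

Parcel:
  From 1000 m to 5100 m (dry): cools by 9.8 × 4.1 = 40.18°C, giving -37.58°C.
Environment:
  From 1000 m to 5100 m (environment): cools by 4.3 × 4.1 = 17.63°C, giving -15.03°C.
T_parcel − T_env = -37.58 − (-15.03) = -22.55°C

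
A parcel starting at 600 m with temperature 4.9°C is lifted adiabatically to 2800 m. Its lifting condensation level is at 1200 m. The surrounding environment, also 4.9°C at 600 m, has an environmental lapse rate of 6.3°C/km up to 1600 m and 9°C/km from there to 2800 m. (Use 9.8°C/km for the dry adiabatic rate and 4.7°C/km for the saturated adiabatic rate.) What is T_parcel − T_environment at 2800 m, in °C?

+3.7°C (parcel warmer than environment)

Parcel:
  600 → 1200 m (dry, 9.8°C/km): ΔT = -9.8 × 0.6 = -5.88°C → T = -0.98°C
  1200 → 2800 m (saturated, 4.7°C/km): ΔT = -4.7 × 1.6 = -7.52°C → T = -8.5°C
Environment:
  600 → 1600 m (environment, lower layer, 6.3°C/km): ΔT = -6.3 × 1 = -6.3°C → T = -1.4°C
  1600 → 2800 m (environment, upper layer, 9°C/km): ΔT = -9 × 1.2 = -10.8°C → T = -12.2°C
T_parcel − T_env = -8.5 − (-12.2) = +3.7°C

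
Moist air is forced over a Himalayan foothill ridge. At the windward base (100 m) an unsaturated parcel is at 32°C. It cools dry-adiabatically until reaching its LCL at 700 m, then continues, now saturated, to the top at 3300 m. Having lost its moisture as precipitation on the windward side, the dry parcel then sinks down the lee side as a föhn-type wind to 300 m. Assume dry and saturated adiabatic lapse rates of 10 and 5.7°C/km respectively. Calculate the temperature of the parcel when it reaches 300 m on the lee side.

41.18°C

From 100 m to 700 m (dry): cools by 10 × 0.6 = 6°C, giving 26°C.
From 700 m to 3300 m (saturated): cools by 5.7 × 2.6 = 14.82°C, giving 11.18°C.
From 3300 m to 300 m (dry descent): warms by 10 × 3 = 30°C, giving 41.18°C.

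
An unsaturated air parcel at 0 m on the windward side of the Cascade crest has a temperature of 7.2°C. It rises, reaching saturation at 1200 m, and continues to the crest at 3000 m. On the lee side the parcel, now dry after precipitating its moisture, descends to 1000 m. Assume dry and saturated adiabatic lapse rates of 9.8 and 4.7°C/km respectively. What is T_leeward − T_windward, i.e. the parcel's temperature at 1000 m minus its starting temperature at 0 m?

-0.62°C

0–1200 m, dry: Δz = 1.2 km ⇒ ΔT = -11.76°C; T = -4.56°C
1200–3000 m, saturated: Δz = 1.8 km ⇒ ΔT = -8.46°C; T = -13.02°C
3000–1000 m, dry descent: Δz = 2 km ⇒ ΔT = +19.6°C; T = 6.58°C
Net change vs windward start: 6.58 − 7.2 = -0.62°C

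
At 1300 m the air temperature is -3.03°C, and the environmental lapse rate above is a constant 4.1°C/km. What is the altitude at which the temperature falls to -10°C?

Height above start = (-3.03 − (-10)) / 4.1 = 1.7 km
Altitude = 1300 m + 1700 m = 3000 m

3000 m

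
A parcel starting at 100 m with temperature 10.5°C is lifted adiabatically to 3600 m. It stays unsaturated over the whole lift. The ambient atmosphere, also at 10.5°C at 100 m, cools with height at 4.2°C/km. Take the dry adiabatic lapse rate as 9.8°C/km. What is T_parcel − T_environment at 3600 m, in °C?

Parcel:
  Dry to 3600 m: -9.8 × 3.5 km = -34.3°C, so T = -23.8°C.
Environment:
  Environment to 3600 m: -4.2 × 3.5 km = -14.7°C, so T = -4.2°C.
T_parcel − T_env = -23.8 − (-4.2) = -19.6°C

-19.6°C (parcel cooler than environment)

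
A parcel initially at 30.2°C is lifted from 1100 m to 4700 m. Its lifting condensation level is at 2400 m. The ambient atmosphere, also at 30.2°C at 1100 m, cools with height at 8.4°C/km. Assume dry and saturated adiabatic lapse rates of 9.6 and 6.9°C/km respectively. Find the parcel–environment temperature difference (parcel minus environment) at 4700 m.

+1.89°C (parcel warmer than environment)

Parcel:
  1100 → 2400 m (dry, 9.6°C/km): ΔT = -9.6 × 1.3 = -12.48°C → T = 17.72°C
  2400 → 4700 m (saturated, 6.9°C/km): ΔT = -6.9 × 2.3 = -15.87°C → T = 1.85°C
Environment:
  1100 → 4700 m (environment, 8.4°C/km): ΔT = -8.4 × 3.6 = -30.24°C → T = -0.04°C
T_parcel − T_env = 1.85 − (-0.04) = +1.89°C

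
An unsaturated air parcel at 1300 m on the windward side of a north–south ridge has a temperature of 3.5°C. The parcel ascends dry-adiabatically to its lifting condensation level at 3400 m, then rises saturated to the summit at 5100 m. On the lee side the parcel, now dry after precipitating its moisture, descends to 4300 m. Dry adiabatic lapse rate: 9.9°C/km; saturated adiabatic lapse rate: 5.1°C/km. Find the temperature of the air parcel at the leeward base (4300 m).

1300–3400 m, dry: Δz = 2.1 km ⇒ ΔT = -20.79°C; T = -17.29°C
3400–5100 m, saturated: Δz = 1.7 km ⇒ ΔT = -8.67°C; T = -25.96°C
5100–4300 m, dry descent: Δz = 0.8 km ⇒ ΔT = +7.92°C; T = -18.04°C

-18.04°C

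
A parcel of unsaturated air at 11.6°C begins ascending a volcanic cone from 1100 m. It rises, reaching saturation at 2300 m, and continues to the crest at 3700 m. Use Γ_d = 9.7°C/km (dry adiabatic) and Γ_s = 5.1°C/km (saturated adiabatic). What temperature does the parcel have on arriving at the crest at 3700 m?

-7.18°C

1100–2300 m, dry: Δz = 1.2 km ⇒ ΔT = -11.64°C; T = -0.04°C
2300–3700 m, saturated: Δz = 1.4 km ⇒ ΔT = -7.14°C; T = -7.18°C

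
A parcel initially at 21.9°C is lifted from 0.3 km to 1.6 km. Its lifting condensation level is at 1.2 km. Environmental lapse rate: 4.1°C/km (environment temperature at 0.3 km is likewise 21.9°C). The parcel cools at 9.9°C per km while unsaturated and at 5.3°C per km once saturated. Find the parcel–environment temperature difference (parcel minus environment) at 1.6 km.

-5.7°C (parcel cooler than environment)

Parcel:
  From 300 m to 1200 m (dry): cools by 9.9 × 0.9 = 8.91°C, giving 12.99°C.
  From 1200 m to 1600 m (saturated): cools by 5.3 × 0.4 = 2.12°C, giving 10.87°C.
Environment:
  From 300 m to 1600 m (environment): cools by 4.1 × 1.3 = 5.33°C, giving 16.57°C.
T_parcel − T_env = 10.87 − 16.57 = -5.7°C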